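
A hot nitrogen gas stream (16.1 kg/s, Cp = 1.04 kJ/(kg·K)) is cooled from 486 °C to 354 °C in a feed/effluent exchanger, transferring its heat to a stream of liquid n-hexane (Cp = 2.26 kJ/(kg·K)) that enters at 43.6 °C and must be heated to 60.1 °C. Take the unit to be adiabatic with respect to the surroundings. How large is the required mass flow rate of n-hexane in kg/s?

ṁ_c = 59.3 kg/s

Heat released by hot stream: Q = 16.1 × 1.04 × (486 − 354) = 2210.2 kJ/s
Energy balance on cold side (adiabatic exchanger): Q = ṁ_c·Cp_c·(T_c,out − T_c,in)
ṁ_c = 2210.2 / [2.26 × (60.1 − 43.6)] = 59.271 kg/s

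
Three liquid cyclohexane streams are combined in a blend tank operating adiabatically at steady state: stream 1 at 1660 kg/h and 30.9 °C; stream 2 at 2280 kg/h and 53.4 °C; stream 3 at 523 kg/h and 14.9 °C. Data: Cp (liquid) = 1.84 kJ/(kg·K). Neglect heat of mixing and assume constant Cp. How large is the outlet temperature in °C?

No heat crosses the boundary, so H_out = H_in.
Σ ṁᵢCp,ᵢTᵢ = 1660×1.84×30.9 + 2280×1.84×53.4 + 523×1.84×14.9 = 332740
Σ ṁᵢCp,ᵢ = 1660×1.84 + 2280×1.84 + 523×1.84 = 8211.9
T_out = 332740 / 8211.9 = 40.52 °C

T_out = 40.5 °C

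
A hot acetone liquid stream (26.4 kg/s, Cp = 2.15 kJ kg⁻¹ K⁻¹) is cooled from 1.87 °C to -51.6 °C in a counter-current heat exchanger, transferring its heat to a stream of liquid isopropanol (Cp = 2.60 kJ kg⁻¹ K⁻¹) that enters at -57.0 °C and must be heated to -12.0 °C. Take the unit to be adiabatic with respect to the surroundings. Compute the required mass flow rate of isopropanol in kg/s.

Heat released by hot stream: Q = 26.4 × 2.15 × (1.87 − -51.6) = 3035 kJ/s
Energy balance on cold side (adiabatic exchanger): Q = ṁ_c·Cp_c·(T_c,out − T_c,in)
ṁ_c = 3035 / [2.60 × (-12.0 − -57.0)] = 25.94 kg/s

ṁ_c = 25.9 kg/s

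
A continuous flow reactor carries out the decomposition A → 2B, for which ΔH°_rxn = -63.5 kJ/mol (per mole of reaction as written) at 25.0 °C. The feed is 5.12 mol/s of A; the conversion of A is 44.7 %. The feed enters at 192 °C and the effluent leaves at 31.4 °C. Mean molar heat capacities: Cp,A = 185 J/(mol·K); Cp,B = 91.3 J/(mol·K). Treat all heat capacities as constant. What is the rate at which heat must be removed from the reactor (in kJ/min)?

Extent of reaction ξ = 0.447 × 5.12 = 2.2886 mol/s
Reaction term: ξ·ΔH°_rxn = 2.2886 × -63.5 = -145.33 kJ/s
Sensible, feed 192→25 °C: -158.18 kJ/s
Outlet flows (mol/s): A 2.8314, B 4.5773
Sensible, products 25→31.4 °C: 6.0269 kJ/s
Q = ΔH = -297.48 kJ/s = -297.48 kW
Heat removed = 17849 kJ/min

Q_out = 17800 kJ/min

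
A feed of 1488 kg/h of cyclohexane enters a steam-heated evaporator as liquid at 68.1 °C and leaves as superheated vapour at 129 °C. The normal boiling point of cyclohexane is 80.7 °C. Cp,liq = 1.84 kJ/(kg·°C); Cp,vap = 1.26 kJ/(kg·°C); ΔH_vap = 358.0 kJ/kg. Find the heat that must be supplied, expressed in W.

Q = 183000 W

liquid 68.1→80.7 °C: 23.184 kJ/kg
vaporisation at 80.7 °C: 358 kJ/kg
vapour 80.7→129 °C: 60.858 kJ/kg
Δh = 23.184 + 358 + 60.858 = 442.04 kJ/kg
Q = ṁ·Δh = 1488 kg/h × 442.04 kJ/kg = 657760 kJ/h
|Q| = 182.71 kW = 182710 W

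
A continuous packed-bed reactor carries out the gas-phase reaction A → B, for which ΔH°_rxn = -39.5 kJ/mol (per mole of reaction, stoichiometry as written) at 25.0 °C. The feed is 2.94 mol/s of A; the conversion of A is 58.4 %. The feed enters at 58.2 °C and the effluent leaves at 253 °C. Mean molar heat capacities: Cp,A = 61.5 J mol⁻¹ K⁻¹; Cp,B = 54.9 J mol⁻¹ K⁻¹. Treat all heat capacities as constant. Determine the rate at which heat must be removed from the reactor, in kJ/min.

Extent of reaction ξ = 0.584 × 2.94 = 1.717 mol/s
Reaction term: ξ·ΔH°_rxn = 1.717 × -39.5 = -67.82 kJ/s
Sensible, feed 58.2→25 °C: -6.0029 kJ/s
Outlet flows (mol/s): A 1.223, B 1.717
Sensible, products 25→253 °C: 38.641 kJ/s
Q = ΔH = -35.182 kJ/s = -35.182 kW
Heat removed = 2110.9 kJ/min

Q_out = 2110 kJ/min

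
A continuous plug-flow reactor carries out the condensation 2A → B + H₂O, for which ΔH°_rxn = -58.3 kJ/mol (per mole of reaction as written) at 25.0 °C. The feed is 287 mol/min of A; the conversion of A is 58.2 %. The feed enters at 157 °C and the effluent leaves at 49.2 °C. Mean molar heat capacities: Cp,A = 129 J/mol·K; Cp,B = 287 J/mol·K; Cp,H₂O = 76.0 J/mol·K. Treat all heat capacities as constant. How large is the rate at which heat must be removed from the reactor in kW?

Extent of reaction ξ = 0.582 × 287 / 2 = 83.517 mol/min
Reaction term: ξ·ΔH°_rxn = 83.517 × -58.3 = -4869 kJ/min
Sensible, feed 157→25 °C: -4887 kJ/min
Outlet flows (mol/min): A 119.97, B 83.517, H₂O 83.517
Sensible, products 25→49.2 °C: 1108.2 kJ/min
Q = ΔH = -8647.9 kJ/min = -144.13 kW
Heat removed = 144.13 kW

Q_out = 144 kW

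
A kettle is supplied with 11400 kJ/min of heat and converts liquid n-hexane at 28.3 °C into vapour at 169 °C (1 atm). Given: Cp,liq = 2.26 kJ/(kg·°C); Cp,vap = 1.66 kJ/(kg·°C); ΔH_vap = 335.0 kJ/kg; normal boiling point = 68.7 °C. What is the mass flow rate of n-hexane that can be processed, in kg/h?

ṁ = 1150 kg/h

Δh = 2.26×(68.7−28.3) + 335.0 + 1.66×(169−68.7) = 592.8 kJ/kg
Q = 11400 kJ/min = 190 kJ/s = 684000 kJ/h
ṁ = Q/Δh = 684000 / 592.8 = 1153.8 kg/h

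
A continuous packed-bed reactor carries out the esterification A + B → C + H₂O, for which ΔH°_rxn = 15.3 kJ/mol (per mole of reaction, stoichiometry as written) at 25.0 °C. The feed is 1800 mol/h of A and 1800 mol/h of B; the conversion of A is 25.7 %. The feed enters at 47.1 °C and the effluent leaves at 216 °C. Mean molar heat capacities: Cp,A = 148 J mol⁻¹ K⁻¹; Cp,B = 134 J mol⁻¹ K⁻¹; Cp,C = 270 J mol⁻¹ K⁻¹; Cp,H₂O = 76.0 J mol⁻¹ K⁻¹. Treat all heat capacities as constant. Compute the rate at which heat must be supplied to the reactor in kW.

Q_in = 27.4 kW

Extent of reaction ξ = 0.257 × 1800 = 462.6 mol/h
Reaction term: ξ·ΔH°_rxn = 462.6 × 15.3 = 7077.8 kJ/h
Sensible, feed 47.1→25 °C: -11218 kJ/h
Outlet flows (mol/h): A 1337.4, B 1337.4, C 462.6, H₂O 462.6
Sensible, products 25→216 °C: 102610 kJ/h
Q = ΔH = 98466 kJ/h = 27.352 kW
Heat supplied = 27.352 kW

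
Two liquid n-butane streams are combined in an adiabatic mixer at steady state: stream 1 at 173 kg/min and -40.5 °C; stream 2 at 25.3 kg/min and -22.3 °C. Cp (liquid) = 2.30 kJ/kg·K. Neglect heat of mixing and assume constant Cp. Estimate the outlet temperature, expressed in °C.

T_out = -38.2 °C

Energy balance with Q = 0: Σ ṁᵢCp,ᵢ(T_out − Tᵢ) = 0
T_out = Σ ṁᵢCp,ᵢTᵢ / Σ ṁᵢCp,ᵢ
      = -17413 / 456.09 = -38.178 °C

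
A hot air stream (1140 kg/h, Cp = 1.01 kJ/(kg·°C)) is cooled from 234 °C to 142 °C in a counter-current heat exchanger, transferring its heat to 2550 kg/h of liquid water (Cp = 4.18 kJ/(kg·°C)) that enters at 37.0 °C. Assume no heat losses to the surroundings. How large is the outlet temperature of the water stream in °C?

T_c,out = 46.9 °C

Heat released by hot stream: Q = 1140 × 1.01 × (234 − 142) = 105930 kJ/h
Energy balance on cold side (adiabatic exchanger): Q = ṁ_c·Cp_c·(T_c,out − T_c,in)
T_c,out = 37.0 + 105930/(2550 × 4.18) = 46.938 °C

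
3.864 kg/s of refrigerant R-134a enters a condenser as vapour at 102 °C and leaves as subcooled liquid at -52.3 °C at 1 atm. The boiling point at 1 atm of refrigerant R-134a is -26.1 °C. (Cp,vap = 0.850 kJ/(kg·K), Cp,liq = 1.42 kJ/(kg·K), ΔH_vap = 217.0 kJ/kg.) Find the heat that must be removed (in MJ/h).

vapour 102→-26.1 °C: -108.88 kJ/kg
condensation at -26.1 °C: -217 kJ/kg
liquid -26.1→-52.3 °C: -37.204 kJ/kg
Δh = -108.88 + -217 + -37.204 = -363.09 kJ/kg
Q = ṁ·Δh = 3.864 kg/s × -363.09 kJ/kg = -1403 kJ/s
|Q| = 1403 kW = 5050.7 MJ/h

Q_c = 5050 MJ/h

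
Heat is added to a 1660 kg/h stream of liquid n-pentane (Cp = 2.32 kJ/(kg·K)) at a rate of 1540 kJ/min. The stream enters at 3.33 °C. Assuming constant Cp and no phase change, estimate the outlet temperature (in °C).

T_out = 27.3 °C

Q = 1540 kJ/min = 92400 kJ/h
ΔT = Q/(ṁ·Cp) = 92400/(1660×2.32) = 23.993 K
T_out = 3.33 + 23.993 = 27.323 °C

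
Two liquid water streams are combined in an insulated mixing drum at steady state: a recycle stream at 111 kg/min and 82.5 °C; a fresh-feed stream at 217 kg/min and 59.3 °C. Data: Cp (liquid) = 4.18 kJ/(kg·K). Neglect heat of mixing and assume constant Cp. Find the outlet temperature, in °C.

T_out = 67.2 °C

No heat crosses the boundary, so H_out = H_in.
Σ ṁᵢCp,ᵢTᵢ = 111×4.18×82.5 + 217×4.18×59.3 = 92067
Σ ṁᵢCp,ᵢ = 111×4.18 + 217×4.18 = 1371
T_out = 92067 / 1371 = 67.151 °C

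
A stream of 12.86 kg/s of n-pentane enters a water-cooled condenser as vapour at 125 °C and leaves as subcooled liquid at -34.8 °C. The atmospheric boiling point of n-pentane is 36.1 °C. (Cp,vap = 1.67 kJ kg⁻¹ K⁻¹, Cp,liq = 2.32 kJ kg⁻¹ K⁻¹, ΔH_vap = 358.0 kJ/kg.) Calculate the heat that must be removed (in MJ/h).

vapour 125→36.1 °C: -148.46 kJ/kg
condensation at 36.1 °C: -358 kJ/kg
liquid 36.1→-34.8 °C: -164.49 kJ/kg
Δh = -148.46 + -358 + -164.49 = -670.95 kJ/kg
Q = ṁ·Δh = 12.86 kg/s × -670.95 kJ/kg = -8628.4 kJ/s
|Q| = 8628.4 kW = 31062 MJ/h

Q_c = 31100 MJ/h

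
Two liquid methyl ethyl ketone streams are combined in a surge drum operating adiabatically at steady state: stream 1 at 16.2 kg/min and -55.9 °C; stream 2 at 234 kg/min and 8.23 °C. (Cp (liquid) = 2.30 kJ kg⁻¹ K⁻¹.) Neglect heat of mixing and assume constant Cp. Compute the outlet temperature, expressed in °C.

T_out = 4.08 °C

No heat crosses the boundary, so H_out = H_in.
T_out = Σ ṁᵢCp,ᵢTᵢ / Σ ṁᵢCp,ᵢ
      = 2346.6 / 575.46 = 4.0777 °C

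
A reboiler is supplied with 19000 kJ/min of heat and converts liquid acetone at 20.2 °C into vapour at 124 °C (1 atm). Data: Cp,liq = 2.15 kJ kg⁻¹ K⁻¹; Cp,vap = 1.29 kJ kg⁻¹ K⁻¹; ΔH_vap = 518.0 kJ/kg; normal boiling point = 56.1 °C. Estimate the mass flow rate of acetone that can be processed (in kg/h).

Δh = 2.15×(56.1−20.2) + 518.0 + 1.29×(124−56.1) = 682.78 kJ/kg
Q = 19000 kJ/min = 316.67 kJ/s = 1.14e+06 kJ/h
ṁ = Q/Δh = 1.14e+06 / 682.78 = 1669.7 kg/h

ṁ = 1670 kg/h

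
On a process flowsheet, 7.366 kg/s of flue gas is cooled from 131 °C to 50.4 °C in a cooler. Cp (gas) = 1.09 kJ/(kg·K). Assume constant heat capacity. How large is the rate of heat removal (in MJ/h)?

Q_c = 2330 MJ/h

Q = ṁ·Cp·ΔT = 7.366 × 1.09 × (50.4 − 131) = -647.13 kJ/s
Cooling duty = 2329.7 MJ/h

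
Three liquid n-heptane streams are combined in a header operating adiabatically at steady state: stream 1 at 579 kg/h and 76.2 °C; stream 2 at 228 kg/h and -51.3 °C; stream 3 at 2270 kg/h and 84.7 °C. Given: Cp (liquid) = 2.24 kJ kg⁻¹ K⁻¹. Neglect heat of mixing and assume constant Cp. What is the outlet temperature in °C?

T_out = 73.0 °C

Adiabatic, steady state ⇒ Σ ṁᵢCp,ᵢ(T_out − Tᵢ) = 0
Σ ṁᵢCp,ᵢTᵢ = 579×2.24×76.2 + 228×2.24×-51.3 + 2270×2.24×84.7 = 503310
Σ ṁᵢCp,ᵢ = 579×2.24 + 228×2.24 + 2270×2.24 = 6892.5
T_out = 503310 / 6892.5 = 73.023 °C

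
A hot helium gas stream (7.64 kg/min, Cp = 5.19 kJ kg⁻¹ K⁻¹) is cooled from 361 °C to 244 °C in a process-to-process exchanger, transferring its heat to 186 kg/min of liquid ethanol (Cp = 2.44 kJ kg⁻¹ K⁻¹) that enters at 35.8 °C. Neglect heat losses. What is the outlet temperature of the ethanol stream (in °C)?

T_c,out = 46.0 °C

Heat released by hot stream: Q = 7.64 × 5.19 × (361 − 244) = 4639.2 kJ/min
Energy balance on cold side (adiabatic exchanger): Q = ṁ_c·Cp_c·(T_c,out − T_c,in)
T_c,out = 35.8 + 4639.2/(186 × 2.44) = 46.022 °C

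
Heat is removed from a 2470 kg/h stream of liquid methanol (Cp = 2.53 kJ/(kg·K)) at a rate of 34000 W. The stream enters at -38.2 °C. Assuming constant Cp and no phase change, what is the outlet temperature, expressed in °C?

T_out = -57.8 °C

Q = 34000 W = 122400 kJ/h
ΔT = Q/(ṁ·Cp) = 122400/(2470×2.53) = 19.587 K
T_out = -38.2 − 19.587 = -57.787 °C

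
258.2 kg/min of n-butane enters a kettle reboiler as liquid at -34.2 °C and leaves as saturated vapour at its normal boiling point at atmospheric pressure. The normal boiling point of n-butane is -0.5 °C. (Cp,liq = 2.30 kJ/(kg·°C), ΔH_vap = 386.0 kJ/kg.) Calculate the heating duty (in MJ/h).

liquid -34.2→-0.5 °C: 77.51 kJ/kg
vaporisation at -0.5 °C: 386 kJ/kg
Δh = 77.51 + 386 = 463.51 kJ/kg
Q = ṁ·Δh = 258.2 kg/min × 463.51 kJ/kg = 119680 kJ/min
|Q| = 1994.6 kW = 7180.7 MJ/h

Q = 7180 MJ/h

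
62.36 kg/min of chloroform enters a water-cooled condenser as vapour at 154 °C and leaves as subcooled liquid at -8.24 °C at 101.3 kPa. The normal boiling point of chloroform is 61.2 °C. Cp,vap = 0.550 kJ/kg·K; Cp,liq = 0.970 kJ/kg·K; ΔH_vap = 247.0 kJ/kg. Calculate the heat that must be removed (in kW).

Q_c = 380 kW

vapour 154→61.2 °C: -51.04 kJ/kg
condensation at 61.2 °C: -247 kJ/kg
liquid 61.2→-8.24 °C: -67.357 kJ/kg
Δh = -51.04 + -247 + -67.357 = -365.4 kJ/kg
Q = ṁ·Δh = 62.36 kg/min × -365.4 kJ/kg = -22786 kJ/min
|Q| = 379.77 kW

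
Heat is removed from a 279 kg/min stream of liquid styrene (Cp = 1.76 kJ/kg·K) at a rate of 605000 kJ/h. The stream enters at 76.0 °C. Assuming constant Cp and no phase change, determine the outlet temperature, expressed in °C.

T_out = 55.5 °C

Q = 605000 kJ/h = 10083 kJ/min
ΔT = Q/(ṁ·Cp) = 10083/(279×1.76) = 20.535 K
T_out = 76.0 − 20.535 = 55.465 °C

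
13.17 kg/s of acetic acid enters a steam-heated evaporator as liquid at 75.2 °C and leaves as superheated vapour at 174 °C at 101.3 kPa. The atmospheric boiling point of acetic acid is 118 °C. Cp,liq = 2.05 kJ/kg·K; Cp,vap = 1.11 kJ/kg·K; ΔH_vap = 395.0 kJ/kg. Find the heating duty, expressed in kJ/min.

Q = 431000 kJ/min

liquid 75.2→118 °C: 87.74 kJ/kg
vaporisation at 118 °C: 395 kJ/kg
vapour 118→174 °C: 62.16 kJ/kg
Δh = 87.74 + 395 + 62.16 = 544.9 kJ/kg
Q = ṁ·Δh = 13.17 kg/s × 544.9 kJ/kg = 7176.3 kJ/s
|Q| = 7176.3 kW = 430580 kJ/min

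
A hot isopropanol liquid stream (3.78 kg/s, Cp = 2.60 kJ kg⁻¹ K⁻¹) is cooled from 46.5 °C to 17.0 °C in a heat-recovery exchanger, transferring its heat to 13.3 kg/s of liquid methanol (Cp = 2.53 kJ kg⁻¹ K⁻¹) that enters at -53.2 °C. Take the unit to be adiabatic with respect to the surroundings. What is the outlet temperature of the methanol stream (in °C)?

T_c,out = -44.6 °C

Heat released by hot stream: Q = 3.78 × 2.60 × (46.5 − 17.0) = 289.93 kJ/s
Energy balance on cold side (adiabatic exchanger): Q = ṁ_c·Cp_c·(T_c,out − T_c,in)
T_c,out = -53.2 + 289.93/(13.3 × 2.53) = -44.584 °C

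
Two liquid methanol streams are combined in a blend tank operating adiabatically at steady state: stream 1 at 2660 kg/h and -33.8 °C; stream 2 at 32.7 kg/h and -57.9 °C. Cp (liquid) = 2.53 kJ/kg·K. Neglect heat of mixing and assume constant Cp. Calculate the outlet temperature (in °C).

T_out = -34.1 °C

Adiabatic, steady state ⇒ Σ ṁᵢCp,ᵢ(T_out − Tᵢ) = 0
Σ ṁᵢCp,ᵢTᵢ = 2660×2.53×-33.8 + 32.7×2.53×-57.9 = -232260
Σ ṁᵢCp,ᵢ = 2660×2.53 + 32.7×2.53 = 6812.5
T_out = -232260 / 6812.5 = -34.093 °C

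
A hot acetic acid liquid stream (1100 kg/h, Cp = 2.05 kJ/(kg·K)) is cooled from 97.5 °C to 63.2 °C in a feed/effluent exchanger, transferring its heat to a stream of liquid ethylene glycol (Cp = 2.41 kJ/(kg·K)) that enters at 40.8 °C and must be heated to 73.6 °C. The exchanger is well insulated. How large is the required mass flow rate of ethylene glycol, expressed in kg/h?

ṁ_c = 978 kg/h

Heat released by hot stream: Q = 1100 × 2.05 × (97.5 − 63.2) = 77346 kJ/h
Energy balance on cold side (adiabatic exchanger): Q = ṁ_c·Cp_c·(T_c,out − T_c,in)
ṁ_c = 77346 / [2.41 × (73.6 − 40.8)] = 978.48 kg/h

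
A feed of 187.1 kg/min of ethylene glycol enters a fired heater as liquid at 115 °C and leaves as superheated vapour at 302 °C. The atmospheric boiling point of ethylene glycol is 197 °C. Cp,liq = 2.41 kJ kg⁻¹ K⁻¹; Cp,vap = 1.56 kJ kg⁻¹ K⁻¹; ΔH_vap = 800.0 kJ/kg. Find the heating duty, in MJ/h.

Q = 13000 MJ/h

liquid 115→197 °C: 197.62 kJ/kg
vaporisation at 197 °C: 800 kJ/kg
vapour 197→302 °C: 163.8 kJ/kg
Δh = 197.62 + 800 + 163.8 = 1161.4 kJ/kg
Q = ṁ·Δh = 187.1 kg/min × 1161.4 kJ/kg = 217300 kJ/min
|Q| = 3621.7 kW = 13038 MJ/h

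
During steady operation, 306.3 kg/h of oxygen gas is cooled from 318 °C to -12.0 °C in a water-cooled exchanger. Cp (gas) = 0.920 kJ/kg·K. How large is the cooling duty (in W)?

Q_c = 25800 W

Q = ṁ·Cp·ΔT = 306.3 × 0.920 × (-12.0 − 318) = -92993 kJ/h
Converting: 92993 / 3600 s = 25.831 kW
Cooling duty = 25831 W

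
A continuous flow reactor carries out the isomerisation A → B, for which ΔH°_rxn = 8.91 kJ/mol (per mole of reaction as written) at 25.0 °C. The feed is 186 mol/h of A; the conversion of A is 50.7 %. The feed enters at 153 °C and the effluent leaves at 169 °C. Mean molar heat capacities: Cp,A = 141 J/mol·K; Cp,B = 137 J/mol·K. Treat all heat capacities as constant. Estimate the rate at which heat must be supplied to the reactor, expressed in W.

Extent of reaction ξ = 0.507 × 186 = 94.302 mol/h
Reaction term: ξ·ΔH°_rxn = 94.302 × 8.91 = 840.23 kJ/h
Sensible, feed 153→25 °C: -3356.9 kJ/h
Outlet flows (mol/h): A 91.698, B 94.302
Sensible, products 25→169 °C: 3722.2 kJ/h
Q = ΔH = 1205.5 kJ/h = 0.33487 kW
Heat supplied = 334.87 W

Q_in = 335 W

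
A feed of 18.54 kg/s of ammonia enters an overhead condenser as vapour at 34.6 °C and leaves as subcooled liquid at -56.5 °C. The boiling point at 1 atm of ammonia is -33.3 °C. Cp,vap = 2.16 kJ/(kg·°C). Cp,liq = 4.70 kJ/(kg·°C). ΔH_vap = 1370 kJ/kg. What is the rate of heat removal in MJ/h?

Q_c = 109000 MJ/h

vapour 34.6→-33.3 °C: -146.66 kJ/kg
condensation at -33.3 °C: -1370 kJ/kg
liquid -33.3→-56.5 °C: -109.04 kJ/kg
Δh = -146.66 + -1370 + -109.04 = -1625.7 kJ/kg
Q = ṁ·Δh = 18.54 kg/s × -1625.7 kJ/kg = -30141 kJ/s
|Q| = 30141 kW = 108510 MJ/h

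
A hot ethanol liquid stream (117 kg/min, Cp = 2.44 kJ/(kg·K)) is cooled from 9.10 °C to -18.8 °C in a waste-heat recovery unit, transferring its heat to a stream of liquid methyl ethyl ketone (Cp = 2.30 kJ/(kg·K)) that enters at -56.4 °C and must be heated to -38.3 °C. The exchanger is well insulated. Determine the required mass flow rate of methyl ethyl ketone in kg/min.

Heat released by hot stream: Q = 117 × 2.44 × (9.10 − -18.8) = 7964.9 kJ/min
Energy balance on cold side (adiabatic exchanger): Q = ṁ_c·Cp_c·(T_c,out − T_c,in)
ṁ_c = 7964.9 / [2.30 × (-38.3 − -56.4)] = 191.33 kg/min

ṁ_c = 191 kg/min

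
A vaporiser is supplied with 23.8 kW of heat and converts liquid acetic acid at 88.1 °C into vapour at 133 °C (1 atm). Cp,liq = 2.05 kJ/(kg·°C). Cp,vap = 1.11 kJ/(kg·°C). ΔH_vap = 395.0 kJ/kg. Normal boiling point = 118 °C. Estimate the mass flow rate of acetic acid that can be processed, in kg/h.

ṁ = 181 kg/h

Δh = 2.05×(118−88.1) + 395.0 + 1.11×(133−118) = 472.94 kJ/kg
Q = 23.8 kW = 23.8 kJ/s = 85680 kJ/h
ṁ = Q/Δh = 85680 / 472.94 = 181.16 kg/h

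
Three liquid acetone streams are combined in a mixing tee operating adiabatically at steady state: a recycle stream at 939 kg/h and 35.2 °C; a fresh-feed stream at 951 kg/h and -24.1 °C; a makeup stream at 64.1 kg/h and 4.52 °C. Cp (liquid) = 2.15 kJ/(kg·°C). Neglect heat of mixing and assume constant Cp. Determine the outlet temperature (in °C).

T_out = 5.33 °C

Adiabatic, steady state ⇒ Σ ṁᵢCp,ᵢ(T_out − Tᵢ) = 0
T_out = Σ ṁᵢCp,ᵢTᵢ / Σ ṁᵢCp,ᵢ
      = 22410 / 4201.3 = 5.3341 °C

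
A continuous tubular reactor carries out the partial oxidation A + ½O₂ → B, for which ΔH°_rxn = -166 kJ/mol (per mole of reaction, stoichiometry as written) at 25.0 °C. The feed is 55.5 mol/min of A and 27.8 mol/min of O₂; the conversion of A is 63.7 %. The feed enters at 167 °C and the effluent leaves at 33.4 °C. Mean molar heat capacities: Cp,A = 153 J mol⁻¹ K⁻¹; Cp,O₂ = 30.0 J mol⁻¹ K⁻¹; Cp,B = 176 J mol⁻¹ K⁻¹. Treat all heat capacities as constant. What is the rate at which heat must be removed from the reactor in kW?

Extent of reaction ξ = 0.637 × 55.5 = 35.354 mol/min
Reaction term: ξ·ΔH°_rxn = 35.354 × -166 = -5868.7 kJ/min
Sensible, feed 167→25 °C: -1324.2 kJ/min
Outlet flows (mol/min): A 20.146, O₂ 10.123, B 35.354
Sensible, products 25→33.4 °C: 80.71 kJ/min
Q = ΔH = -7112.2 kJ/min = -118.54 kW
Heat removed = 118.54 kW

Q_out = 119 kW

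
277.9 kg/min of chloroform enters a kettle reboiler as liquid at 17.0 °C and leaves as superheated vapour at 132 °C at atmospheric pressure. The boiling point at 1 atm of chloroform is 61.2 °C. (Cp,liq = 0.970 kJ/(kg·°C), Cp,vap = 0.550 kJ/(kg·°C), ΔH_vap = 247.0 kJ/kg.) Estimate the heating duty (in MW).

liquid 17.0→61.2 °C: 42.874 kJ/kg
vaporisation at 61.2 °C: 247 kJ/kg
vapour 61.2→132 °C: 38.94 kJ/kg
Δh = 42.874 + 247 + 38.94 = 328.81 kJ/kg
Q = ṁ·Δh = 277.9 kg/min × 328.81 kJ/kg = 91377 kJ/min
|Q| = 1523 kW = 1.523 MW

Q = 1.52 MW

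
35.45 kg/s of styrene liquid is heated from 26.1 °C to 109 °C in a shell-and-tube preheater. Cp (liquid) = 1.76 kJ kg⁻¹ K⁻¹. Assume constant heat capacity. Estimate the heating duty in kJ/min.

Q = 310000 kJ/min

Q = ṁ·Cp·ΔT = 35.45 × 1.76 × (109 − 26.1) = 5172.3 kJ/s
Heating duty = 310340 kJ/min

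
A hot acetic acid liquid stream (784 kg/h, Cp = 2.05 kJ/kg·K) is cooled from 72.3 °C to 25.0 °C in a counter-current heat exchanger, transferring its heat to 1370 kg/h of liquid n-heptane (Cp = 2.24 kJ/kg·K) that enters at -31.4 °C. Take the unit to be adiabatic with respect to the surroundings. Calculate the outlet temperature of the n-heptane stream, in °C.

Heat released by hot stream: Q = 784 × 2.05 × (72.3 − 25.0) = 76021 kJ/h
Energy balance on cold side (adiabatic exchanger): Q = ṁ_c·Cp_c·(T_c,out − T_c,in)
T_c,out = -31.4 + 76021/(1370 × 2.24) = -6.6279 °C

T_c,out = -6.63 °C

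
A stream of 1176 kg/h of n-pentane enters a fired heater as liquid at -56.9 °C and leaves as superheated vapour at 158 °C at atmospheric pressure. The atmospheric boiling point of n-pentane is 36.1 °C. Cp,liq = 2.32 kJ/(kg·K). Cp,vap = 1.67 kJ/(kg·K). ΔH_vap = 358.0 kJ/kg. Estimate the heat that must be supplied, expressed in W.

liquid -56.9→36.1 °C: 215.76 kJ/kg
vaporisation at 36.1 °C: 358 kJ/kg
vapour 36.1→158 °C: 203.57 kJ/kg
Δh = 215.76 + 358 + 203.57 = 777.33 kJ/kg
Q = ṁ·Δh = 1176 kg/h × 777.33 kJ/kg = 914140 kJ/h
|Q| = 253.93 kW = 253930 W

Q = 254000 W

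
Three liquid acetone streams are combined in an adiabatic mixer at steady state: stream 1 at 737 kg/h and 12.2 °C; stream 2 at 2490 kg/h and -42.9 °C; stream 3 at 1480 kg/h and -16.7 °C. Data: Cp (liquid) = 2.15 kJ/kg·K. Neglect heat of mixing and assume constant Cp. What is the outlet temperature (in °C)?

T_out = -26.0 °C

No heat crosses the boundary, so H_out = H_in.
T_out = Σ ṁᵢCp,ᵢTᵢ / Σ ṁᵢCp,ᵢ
      = -263470 / 10120 = -26.035 °C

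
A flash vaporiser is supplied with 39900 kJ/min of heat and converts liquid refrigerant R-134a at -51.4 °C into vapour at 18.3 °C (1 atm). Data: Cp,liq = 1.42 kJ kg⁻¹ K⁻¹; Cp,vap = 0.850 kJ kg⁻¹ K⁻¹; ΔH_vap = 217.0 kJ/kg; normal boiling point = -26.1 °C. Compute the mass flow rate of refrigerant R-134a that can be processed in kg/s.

ṁ = 2.29 kg/s

Δh = 1.42×(-26.1−-51.4) + 217.0 + 0.850×(18.3−-26.1) = 290.67 kJ/kg
Q = 39900 kJ/min = 665 kJ/s = 665 kJ/s
ṁ = Q/Δh = 665 / 290.67 = 2.2878 kg/s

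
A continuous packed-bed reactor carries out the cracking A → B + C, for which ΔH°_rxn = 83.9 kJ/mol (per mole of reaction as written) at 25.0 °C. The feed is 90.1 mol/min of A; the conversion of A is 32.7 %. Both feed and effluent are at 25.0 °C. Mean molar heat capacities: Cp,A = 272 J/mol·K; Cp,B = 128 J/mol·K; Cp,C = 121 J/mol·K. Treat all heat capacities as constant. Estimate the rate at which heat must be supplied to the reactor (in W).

Q_in = 41200 W

Extent of reaction ξ = 0.327 × 90.1 = 29.463 mol/min
Reaction term: ξ·ΔH°_rxn = 29.463 × 83.9 = 2471.9 kJ/min
Q = ΔH = 2471.9 kJ/min = 41.199 kW
Heat supplied = 41199 W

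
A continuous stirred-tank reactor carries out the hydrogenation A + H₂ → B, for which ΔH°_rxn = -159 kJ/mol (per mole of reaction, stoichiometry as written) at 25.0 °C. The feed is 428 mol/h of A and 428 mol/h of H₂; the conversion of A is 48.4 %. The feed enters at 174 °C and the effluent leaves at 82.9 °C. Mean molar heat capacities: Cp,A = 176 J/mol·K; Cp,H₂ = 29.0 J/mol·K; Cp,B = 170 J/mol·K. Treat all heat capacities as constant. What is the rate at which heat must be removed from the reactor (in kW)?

Extent of reaction ξ = 0.484 × 428 = 207.15 mol/h
Reaction term: ξ·ΔH°_rxn = 207.15 × -159 = -32937 kJ/h
Sensible, feed 174→25 °C: -13073 kJ/h
Outlet flows (mol/h): A 220.85, H₂ 220.85, B 207.15
Sensible, products 25→82.9 °C: 4660.4 kJ/h
Q = ΔH = -41350 kJ/h = -11.486 kW
Heat removed = 11.486 kW

Q_out = 11.5 kW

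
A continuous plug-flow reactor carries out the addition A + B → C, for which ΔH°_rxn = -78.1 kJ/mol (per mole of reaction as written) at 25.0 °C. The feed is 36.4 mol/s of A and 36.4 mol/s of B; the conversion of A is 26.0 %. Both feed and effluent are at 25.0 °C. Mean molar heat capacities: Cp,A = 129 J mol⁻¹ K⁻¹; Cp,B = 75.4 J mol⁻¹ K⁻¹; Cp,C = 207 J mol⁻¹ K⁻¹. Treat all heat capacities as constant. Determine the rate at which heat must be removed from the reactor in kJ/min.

Extent of reaction ξ = 0.260 × 36.4 = 9.464 mol/s
Reaction term: ξ·ΔH°_rxn = 9.464 × -78.1 = -739.14 kJ/s
Q = ΔH = -739.14 kJ/s = -739.14 kW
Heat removed = 44348 kJ/min

Q_out = 44300 kJ/min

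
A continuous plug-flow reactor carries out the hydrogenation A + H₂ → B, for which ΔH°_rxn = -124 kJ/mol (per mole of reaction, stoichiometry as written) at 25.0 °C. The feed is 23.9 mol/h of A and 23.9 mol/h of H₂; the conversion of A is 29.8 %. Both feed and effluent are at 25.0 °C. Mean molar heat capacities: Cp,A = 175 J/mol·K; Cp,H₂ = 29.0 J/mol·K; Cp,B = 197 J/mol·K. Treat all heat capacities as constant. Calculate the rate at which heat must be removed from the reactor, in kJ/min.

Q_out = 14.7 kJ/min

Extent of reaction ξ = 0.298 × 23.9 = 7.1222 mol/h
Reaction term: ξ·ΔH°_rxn = 7.1222 × -124 = -883.15 kJ/h
Q = ΔH = -883.15 kJ/h = -0.24532 kW
Heat removed = 14.719 kJ/min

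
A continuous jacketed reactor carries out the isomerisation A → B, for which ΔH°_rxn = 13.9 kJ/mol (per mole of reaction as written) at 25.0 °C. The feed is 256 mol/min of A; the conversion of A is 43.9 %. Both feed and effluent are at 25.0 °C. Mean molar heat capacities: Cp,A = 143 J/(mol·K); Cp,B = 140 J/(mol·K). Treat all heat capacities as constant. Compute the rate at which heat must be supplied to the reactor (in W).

Q_in = 26000 W

Extent of reaction ξ = 0.439 × 256 = 112.38 mol/min
Reaction term: ξ·ΔH°_rxn = 112.38 × 13.9 = 1562.1 kJ/min
Q = ΔH = 1562.1 kJ/min = 26.036 kW
Heat supplied = 26036 W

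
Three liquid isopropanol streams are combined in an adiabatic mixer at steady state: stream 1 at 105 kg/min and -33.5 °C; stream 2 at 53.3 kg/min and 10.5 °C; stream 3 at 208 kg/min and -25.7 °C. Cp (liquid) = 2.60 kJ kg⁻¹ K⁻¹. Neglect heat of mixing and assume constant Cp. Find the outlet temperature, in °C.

T_out = -22.7 °C

Adiabatic, steady state ⇒ Σ ṁᵢCp,ᵢ(T_out − Tᵢ) = 0
Σ ṁᵢCp,ᵢTᵢ = 105×2.60×-33.5 + 53.3×2.60×10.5 + 208×2.60×-25.7 = -21589
Σ ṁᵢCp,ᵢ = 105×2.60 + 53.3×2.60 + 208×2.60 = 952.38
T_out = -21589 / 952.38 = -22.668 °C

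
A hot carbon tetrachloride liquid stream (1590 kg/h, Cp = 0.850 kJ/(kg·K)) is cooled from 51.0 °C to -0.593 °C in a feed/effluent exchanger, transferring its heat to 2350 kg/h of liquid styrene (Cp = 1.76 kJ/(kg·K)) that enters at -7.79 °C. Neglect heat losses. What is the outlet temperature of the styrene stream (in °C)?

T_c,out = 9.07 °C

Heat released by hot stream: Q = 1590 × 0.850 × (51.0 − -0.593) = 69728 kJ/h
Energy balance on cold side (adiabatic exchanger): Q = ṁ_c·Cp_c·(T_c,out − T_c,in)
T_c,out = -7.79 + 69728/(2350 × 1.76) = 9.0688 °C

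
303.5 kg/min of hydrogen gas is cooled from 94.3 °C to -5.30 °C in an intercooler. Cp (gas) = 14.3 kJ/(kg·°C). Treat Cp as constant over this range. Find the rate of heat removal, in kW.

Q_c = 7200 kW

Q = ṁ·Cp·ΔT = 303.5 × 14.3 × (-5.30 − 94.3) = -432270 kJ/min
Converting: 432270 / 60 s = 7204.5 kW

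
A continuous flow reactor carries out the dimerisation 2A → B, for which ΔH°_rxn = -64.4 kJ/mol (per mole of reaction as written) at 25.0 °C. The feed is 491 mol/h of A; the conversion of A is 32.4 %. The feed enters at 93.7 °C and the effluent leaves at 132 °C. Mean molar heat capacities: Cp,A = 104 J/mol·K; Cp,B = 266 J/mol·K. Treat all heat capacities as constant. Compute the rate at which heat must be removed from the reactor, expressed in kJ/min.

Q_out = 44.6 kJ/min

Extent of reaction ξ = 0.324 × 491 / 2 = 79.542 mol/h
Reaction term: ξ·ΔH°_rxn = 79.542 × -64.4 = -5122.5 kJ/h
Sensible, feed 93.7→25 °C: -3508.1 kJ/h
Outlet flows (mol/h): A 331.92, B 79.542
Sensible, products 25→132 °C: 5957.5 kJ/h
Q = ΔH = -2673.1 kJ/h = -0.74253 kW
Heat removed = 44.552 kJ/min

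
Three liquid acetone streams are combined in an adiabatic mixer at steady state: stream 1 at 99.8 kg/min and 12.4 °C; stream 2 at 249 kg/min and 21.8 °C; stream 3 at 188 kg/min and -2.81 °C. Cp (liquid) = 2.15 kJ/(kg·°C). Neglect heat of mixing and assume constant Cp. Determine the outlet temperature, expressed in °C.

T_out = 11.4 °C

Energy balance with Q = 0: Σ ṁᵢCp,ᵢ(T_out − Tᵢ) = 0
T_out = Σ ṁᵢCp,ᵢTᵢ / Σ ṁᵢCp,ᵢ
      = 13195 / 1154.1 = 11.433 °C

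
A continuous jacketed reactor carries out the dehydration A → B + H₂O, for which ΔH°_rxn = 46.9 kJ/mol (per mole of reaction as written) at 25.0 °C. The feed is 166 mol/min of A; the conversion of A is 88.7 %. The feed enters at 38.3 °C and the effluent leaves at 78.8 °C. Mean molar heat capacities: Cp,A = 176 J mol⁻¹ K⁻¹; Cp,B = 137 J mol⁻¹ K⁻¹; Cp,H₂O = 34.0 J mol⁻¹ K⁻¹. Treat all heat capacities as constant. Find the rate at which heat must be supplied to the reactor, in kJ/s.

Q_in = 134 kJ/s

Extent of reaction ξ = 0.887 × 166 = 147.24 mol/min
Reaction term: ξ·ΔH°_rxn = 147.24 × 46.9 = 6905.6 kJ/min
Sensible, feed 38.3→25 °C: -388.57 kJ/min
Outlet flows (mol/min): A 18.758, B 147.24, H₂O 147.24
Sensible, products 25→78.8 °C: 1532.2 kJ/min
Q = ΔH = 8049.3 kJ/min = 134.15 kW
Heat supplied = 134.15 kJ/s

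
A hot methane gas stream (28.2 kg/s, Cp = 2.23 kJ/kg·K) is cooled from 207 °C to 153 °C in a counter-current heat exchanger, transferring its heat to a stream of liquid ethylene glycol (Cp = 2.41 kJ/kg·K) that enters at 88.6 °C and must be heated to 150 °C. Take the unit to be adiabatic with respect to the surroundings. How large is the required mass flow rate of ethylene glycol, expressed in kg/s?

Heat released by hot stream: Q = 28.2 × 2.23 × (207 − 153) = 3395.8 kJ/s
Energy balance on cold side (adiabatic exchanger): Q = ṁ_c·Cp_c·(T_c,out − T_c,in)
ṁ_c = 3395.8 / [2.41 × (150 − 88.6)] = 22.949 kg/s

ṁ_c = 22.9 kg/s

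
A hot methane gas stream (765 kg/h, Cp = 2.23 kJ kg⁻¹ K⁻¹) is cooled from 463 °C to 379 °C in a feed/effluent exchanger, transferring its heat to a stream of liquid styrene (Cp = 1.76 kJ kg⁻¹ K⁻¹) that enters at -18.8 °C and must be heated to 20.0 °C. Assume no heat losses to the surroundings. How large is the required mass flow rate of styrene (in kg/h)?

ṁ_c = 2100 kg/h

Heat released by hot stream: Q = 765 × 2.23 × (463 − 379) = 143300 kJ/h
Energy balance on cold side (adiabatic exchanger): Q = ṁ_c·Cp_c·(T_c,out − T_c,in)
ṁ_c = 143300 / [1.76 × (20.0 − -18.8)] = 2098.5 kg/h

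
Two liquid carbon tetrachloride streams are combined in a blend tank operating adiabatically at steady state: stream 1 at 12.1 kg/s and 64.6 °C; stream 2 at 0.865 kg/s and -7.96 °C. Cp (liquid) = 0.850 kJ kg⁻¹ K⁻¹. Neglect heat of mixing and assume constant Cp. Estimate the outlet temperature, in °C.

T_out = 59.8 °C

Adiabatic, steady state ⇒ Σ ṁᵢCp,ᵢ(T_out − Tᵢ) = 0
T_out = Σ ṁᵢCp,ᵢTᵢ / Σ ṁᵢCp,ᵢ
      = 658.56 / 11.02 = 59.759 °C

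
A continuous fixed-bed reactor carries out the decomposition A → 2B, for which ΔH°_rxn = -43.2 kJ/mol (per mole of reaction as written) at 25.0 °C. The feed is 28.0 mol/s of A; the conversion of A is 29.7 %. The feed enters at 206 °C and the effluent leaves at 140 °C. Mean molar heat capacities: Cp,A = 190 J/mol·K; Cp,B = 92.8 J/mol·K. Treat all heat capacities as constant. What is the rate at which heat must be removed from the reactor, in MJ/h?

Extent of reaction ξ = 0.297 × 28.0 = 8.316 mol/s
Reaction term: ξ·ΔH°_rxn = 8.316 × -43.2 = -359.25 kJ/s
Sensible, feed 206→25 °C: -962.92 kJ/s
Outlet flows (mol/s): A 19.684, B 16.632
Sensible, products 25→140 °C: 607.59 kJ/s
Q = ΔH = -714.58 kJ/s = -714.58 kW
Heat removed = 2572.5 MJ/h

Q_out = 2570 MJ/h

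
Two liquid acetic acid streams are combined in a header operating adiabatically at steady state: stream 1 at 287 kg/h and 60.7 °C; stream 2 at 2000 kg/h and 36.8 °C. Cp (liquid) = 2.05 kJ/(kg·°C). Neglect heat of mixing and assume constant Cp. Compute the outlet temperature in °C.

T_out = 39.8 °C

Energy balance with Q = 0: Σ ṁᵢCp,ᵢ(T_out − Tᵢ) = 0
T_out = Σ ṁᵢCp,ᵢTᵢ / Σ ṁᵢCp,ᵢ
      = 186590 / 4688.4 = 39.799 °C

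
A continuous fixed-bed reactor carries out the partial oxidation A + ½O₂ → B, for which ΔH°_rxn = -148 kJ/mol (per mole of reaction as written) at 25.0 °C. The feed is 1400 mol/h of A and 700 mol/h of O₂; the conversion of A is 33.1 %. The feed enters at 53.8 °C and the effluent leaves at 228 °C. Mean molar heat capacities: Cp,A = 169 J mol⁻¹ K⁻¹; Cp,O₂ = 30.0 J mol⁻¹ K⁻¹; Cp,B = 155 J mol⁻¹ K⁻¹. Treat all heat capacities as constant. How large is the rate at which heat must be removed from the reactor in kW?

Extent of reaction ξ = 0.331 × 1400 = 463.4 mol/h
Reaction term: ξ·ΔH°_rxn = 463.4 × -148 = -68583 kJ/h
Sensible, feed 53.8→25 °C: -7418.9 kJ/h
Outlet flows (mol/h): A 936.6, O₂ 468.3, B 463.4
Sensible, products 25→228 °C: 49565 kJ/h
Q = ΔH = -26437 kJ/h = -7.3437 kW
Heat removed = 7.3437 kW

Q_out = 7.34 kW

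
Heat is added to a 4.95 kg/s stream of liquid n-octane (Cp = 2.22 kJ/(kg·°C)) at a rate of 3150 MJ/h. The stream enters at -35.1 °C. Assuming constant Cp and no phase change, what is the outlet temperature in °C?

Q = 3150 MJ/h = 875 kJ/s
ΔT = Q/(ṁ·Cp) = 875/(4.95×2.22) = 79.625 K
T_out = -35.1 + 79.625 = 44.525 °C

T_out = 44.5 °C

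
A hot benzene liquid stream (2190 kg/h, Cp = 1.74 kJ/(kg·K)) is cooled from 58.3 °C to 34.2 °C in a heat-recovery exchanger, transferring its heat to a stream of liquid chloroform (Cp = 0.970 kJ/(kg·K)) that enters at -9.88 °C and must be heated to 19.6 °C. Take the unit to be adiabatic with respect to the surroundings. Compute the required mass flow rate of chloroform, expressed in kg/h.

Heat released by hot stream: Q = 2190 × 1.74 × (58.3 − 34.2) = 91835 kJ/h
Energy balance on cold side (adiabatic exchanger): Q = ṁ_c·Cp_c·(T_c,out − T_c,in)
ṁ_c = 91835 / [0.970 × (19.6 − -9.88)] = 3211.5 kg/h

ṁ_c = 3210 kg/h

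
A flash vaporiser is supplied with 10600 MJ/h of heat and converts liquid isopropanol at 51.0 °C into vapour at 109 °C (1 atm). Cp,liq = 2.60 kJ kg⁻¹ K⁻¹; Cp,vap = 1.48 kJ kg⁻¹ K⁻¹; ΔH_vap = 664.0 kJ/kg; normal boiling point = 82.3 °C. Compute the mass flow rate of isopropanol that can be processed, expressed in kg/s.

Δh = 2.60×(82.3−51.0) + 664.0 + 1.48×(109−82.3) = 784.9 kJ/kg
Q = 10600 MJ/h = 2944.4 kJ/s = 2944.4 kJ/s
ṁ = Q/Δh = 2944.4 / 784.9 = 3.7514 kg/s

ṁ = 3.75 kg/s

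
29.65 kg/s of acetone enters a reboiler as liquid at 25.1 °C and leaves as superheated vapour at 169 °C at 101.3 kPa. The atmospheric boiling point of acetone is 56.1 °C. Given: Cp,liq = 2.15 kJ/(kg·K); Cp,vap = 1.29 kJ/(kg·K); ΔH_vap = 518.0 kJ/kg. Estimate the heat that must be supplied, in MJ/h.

Q = 78000 MJ/h

liquid 25.1→56.1 °C: 66.65 kJ/kg
vaporisation at 56.1 °C: 518 kJ/kg
vapour 56.1→169 °C: 145.64 kJ/kg
Δh = 66.65 + 518 + 145.64 = 730.29 kJ/kg
Q = ṁ·Δh = 29.65 kg/s × 730.29 kJ/kg = 21653 kJ/s
|Q| = 21653 kW = 77951 MJ/h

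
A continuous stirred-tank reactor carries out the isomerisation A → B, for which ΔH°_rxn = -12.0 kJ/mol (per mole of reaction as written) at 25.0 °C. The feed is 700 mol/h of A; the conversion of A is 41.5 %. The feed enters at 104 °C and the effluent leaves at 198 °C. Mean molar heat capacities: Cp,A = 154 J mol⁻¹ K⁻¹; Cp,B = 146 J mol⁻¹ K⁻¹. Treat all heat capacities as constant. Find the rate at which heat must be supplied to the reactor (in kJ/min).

Extent of reaction ξ = 0.415 × 700 = 290.5 mol/h
Reaction term: ξ·ΔH°_rxn = 290.5 × -12.0 = -3486 kJ/h
Sensible, feed 104→25 °C: -8516.2 kJ/h
Outlet flows (mol/h): A 409.5, B 290.5
Sensible, products 25→198 °C: 18247 kJ/h
Q = ΔH = 6245.1 kJ/h = 1.7348 kW
Heat supplied = 104.09 kJ/min

Q_in = 104 kJ/min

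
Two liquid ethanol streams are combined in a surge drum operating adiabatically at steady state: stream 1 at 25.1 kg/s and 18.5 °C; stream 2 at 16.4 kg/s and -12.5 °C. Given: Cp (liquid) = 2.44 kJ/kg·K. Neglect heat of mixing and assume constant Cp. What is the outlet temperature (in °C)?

T_out = 6.25 °C

No heat crosses the boundary, so H_out = H_in.
Σ ṁᵢCp,ᵢTᵢ = 25.1×2.44×18.5 + 16.4×2.44×-12.5 = 632.81
Σ ṁᵢCp,ᵢ = 25.1×2.44 + 16.4×2.44 = 101.26
T_out = 632.81 / 101.26 = 6.2494 °C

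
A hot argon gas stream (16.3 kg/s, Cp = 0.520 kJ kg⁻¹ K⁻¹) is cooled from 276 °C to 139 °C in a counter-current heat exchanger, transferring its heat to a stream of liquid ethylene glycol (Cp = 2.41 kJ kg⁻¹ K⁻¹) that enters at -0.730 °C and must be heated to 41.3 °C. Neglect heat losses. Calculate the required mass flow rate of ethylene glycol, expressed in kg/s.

ṁ_c = 11.5 kg/s

Heat released by hot stream: Q = 16.3 × 0.520 × (276 − 139) = 1161.2 kJ/s
Energy balance on cold side (adiabatic exchanger): Q = ṁ_c·Cp_c·(T_c,out − T_c,in)
ṁ_c = 1161.2 / [2.41 × (41.3 − -0.730)] = 11.464 kg/s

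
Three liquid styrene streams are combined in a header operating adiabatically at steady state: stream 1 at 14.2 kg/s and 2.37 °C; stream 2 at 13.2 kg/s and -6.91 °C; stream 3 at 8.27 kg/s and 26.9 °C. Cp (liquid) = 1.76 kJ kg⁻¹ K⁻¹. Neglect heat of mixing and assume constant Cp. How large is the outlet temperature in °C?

Energy balance with Q = 0: Σ ṁᵢCp,ᵢ(T_out − Tᵢ) = 0
T_out = Σ ṁᵢCp,ᵢTᵢ / Σ ṁᵢCp,ᵢ
      = 290.23 / 62.779 = 4.6231 °C

T_out = 4.62 °C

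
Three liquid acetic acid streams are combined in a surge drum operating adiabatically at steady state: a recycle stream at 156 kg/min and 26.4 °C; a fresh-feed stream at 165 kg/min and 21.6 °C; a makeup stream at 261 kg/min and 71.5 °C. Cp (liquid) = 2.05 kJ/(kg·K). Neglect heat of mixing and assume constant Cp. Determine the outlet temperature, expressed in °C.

T_out = 45.3 °C

Energy balance with Q = 0: Σ ṁᵢCp,ᵢ(T_out − Tᵢ) = 0
Σ ṁᵢCp,ᵢTᵢ = 156×2.05×26.4 + 165×2.05×21.6 + 261×2.05×71.5 = 54005
Σ ṁᵢCp,ᵢ = 156×2.05 + 165×2.05 + 261×2.05 = 1193.1
T_out = 54005 / 1193.1 = 45.264 °C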